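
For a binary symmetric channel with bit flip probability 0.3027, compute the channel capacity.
0.1154 bits

For a binary symmetric channel (BSC) with error probability p:
Capacity C = 1 - H(p) bits per symbol

where H(p) = -p log₂(p) - (1-p) log₂(1-p) is the binary entropy function.

H(0.3027) = 0.8846 bits
C = 1 - 0.8846 = 0.1154 bits per symbol

This means we can reliably transmit up to 0.1154 bits of information per channel use.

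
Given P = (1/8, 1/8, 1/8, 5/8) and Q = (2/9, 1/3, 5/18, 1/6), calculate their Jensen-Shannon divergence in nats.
0.1170 nats

Jensen-Shannon divergence is:
JSD(P||Q) = 0.5 × D_KL(P||M) + 0.5 × D_KL(Q||M)
where M = 0.5 × (P + Q) is the mixture distribution.

M = 0.5 × (1/8, 1/8, 1/8, 5/8) + 0.5 × (2/9, 1/3, 5/18, 1/6) = (0.173611, 0.229167, 0.201389, 0.395833)

D_KL(P||M) = 0.1090 nats
D_KL(Q||M) = 0.1249 nats

JSD(P||Q) = 0.5 × 0.1090 + 0.5 × 0.1249 = 0.1170 nats

Unlike KL divergence, JSD is symmetric and bounded: 0 ≤ JSD ≤ log(2).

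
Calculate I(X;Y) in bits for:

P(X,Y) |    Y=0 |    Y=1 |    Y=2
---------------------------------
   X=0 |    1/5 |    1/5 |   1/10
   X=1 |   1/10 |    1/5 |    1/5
0.0490 bits

Mutual information: I(X;Y) = H(X) + H(Y) - H(X,Y)

Marginals:
P(X) = (1/2, 1/2), H(X) = 1.0000 bits
P(Y) = (3/10, 2/5, 3/10), H(Y) = 1.5710 bits

Joint entropy: H(X,Y) = 2.5219 bits

I(X;Y) = 1.0000 + 1.5710 - 2.5219 = 0.0490 bits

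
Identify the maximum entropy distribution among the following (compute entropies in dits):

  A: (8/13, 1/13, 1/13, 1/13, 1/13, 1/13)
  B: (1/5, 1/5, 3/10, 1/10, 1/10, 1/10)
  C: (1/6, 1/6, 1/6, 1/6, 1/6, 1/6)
C

For a discrete distribution over n outcomes, entropy is maximized by the uniform distribution.

Computing entropies:
H(A) = 0.5582 dits
H(B) = 0.7365 dits
H(C) = 0.7782 dits

The uniform distribution (where all probabilities equal 1/6) achieves the maximum entropy of log_10(6) = 0.7782 dits.

Distribution C has the highest entropy.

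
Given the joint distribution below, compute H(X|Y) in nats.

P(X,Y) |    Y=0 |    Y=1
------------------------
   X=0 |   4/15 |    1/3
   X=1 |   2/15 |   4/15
0.6668 nats

Using the chain rule: H(X|Y) = H(X,Y) - H(Y)

First, compute H(X,Y) = 1.3398 nats

Marginal P(Y) = (2/5, 3/5)
H(Y) = 0.6730 nats

H(X|Y) = H(X,Y) - H(Y) = 1.3398 - 0.6730 = 0.6668 nats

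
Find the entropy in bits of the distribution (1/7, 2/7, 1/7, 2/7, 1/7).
2.2359 bits

Shannon entropy is H(X) = -Σ p(x) log p(x).

For P = (1/7, 2/7, 1/7, 2/7, 1/7):
H = -1/7 × log_2(1/7) -2/7 × log_2(2/7) -1/7 × log_2(1/7) -2/7 × log_2(2/7) -1/7 × log_2(1/7)
H = 2.2359 bits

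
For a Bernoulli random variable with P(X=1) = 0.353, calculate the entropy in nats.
0.6493 nats

The binary entropy function is:
H(p) = -p log(p) - (1-p) log(1-p)

H(0.353) = -0.353 × log_e(0.353) - 0.647 × log_e(0.647)
H(0.353) = 0.6493 nats

Note: Binary entropy is maximized at p=0.5 (H=1 bit) and minimized at p=0 or p=1 (H=0).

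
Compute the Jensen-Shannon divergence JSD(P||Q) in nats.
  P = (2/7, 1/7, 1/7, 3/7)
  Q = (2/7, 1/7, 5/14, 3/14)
0.0419 nats

Jensen-Shannon divergence is:
JSD(P||Q) = 0.5 × D_KL(P||M) + 0.5 × D_KL(Q||M)
where M = 0.5 × (P + Q) is the mixture distribution.

M = 0.5 × (2/7, 1/7, 1/7, 3/7) + 0.5 × (2/7, 1/7, 5/14, 3/14) = (2/7, 1/7, 1/4, 9/28)

D_KL(P||M) = 0.0433 nats
D_KL(Q||M) = 0.0405 nats

JSD(P||Q) = 0.5 × 0.0433 + 0.5 × 0.0405 = 0.0419 nats

Unlike KL divergence, JSD is symmetric and bounded: 0 ≤ JSD ≤ log(2).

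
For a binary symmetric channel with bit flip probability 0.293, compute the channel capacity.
0.1274 bits

For a binary symmetric channel (BSC) with error probability p:
Capacity C = 1 - H(p) bits per symbol

where H(p) = -p log₂(p) - (1-p) log₂(1-p) is the binary entropy function.

H(0.293) = 0.8726 bits
C = 1 - 0.8726 = 0.1274 bits per symbol

This means we can reliably transmit up to 0.1274 bits of information per channel use.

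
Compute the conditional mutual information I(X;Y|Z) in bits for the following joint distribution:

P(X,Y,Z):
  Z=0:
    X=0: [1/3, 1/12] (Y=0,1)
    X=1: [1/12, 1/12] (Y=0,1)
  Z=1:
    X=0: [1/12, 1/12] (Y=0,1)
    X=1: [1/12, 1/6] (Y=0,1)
0.0443 bits

Conditional mutual information: I(X;Y|Z) = H(X|Z) + H(Y|Z) - H(X,Y|Z)

H(Z) = 0.9799
H(X,Z) = 1.8879 → H(X|Z) = 0.9080
H(Y,Z) = 1.8879 → H(Y|Z) = 0.9080
H(X,Y,Z) = 2.7516 → H(X,Y|Z) = 1.7718

I(X;Y|Z) = 0.9080 + 0.9080 - 1.7718 = 0.0443 bits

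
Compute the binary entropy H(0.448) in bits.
0.9922 bits

The binary entropy function is:
H(p) = -p log(p) - (1-p) log(1-p)

H(0.448) = -0.448 × log_2(0.448) - 0.552 × log_2(0.552)
H(0.448) = 0.9922 bits

Note: Binary entropy is maximized at p=0.5 (H=1 bit) and minimized at p=0 or p=1 (H=0).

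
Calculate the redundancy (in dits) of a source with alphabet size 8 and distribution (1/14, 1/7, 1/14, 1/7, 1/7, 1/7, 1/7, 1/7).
0.0150 dits

Redundancy measures how far a source is from maximum entropy:
R = H_max - H(X)

Maximum entropy for 8 symbols: H_max = log_10(8) = 0.9031 dits
Actual entropy: H(X) = 0.8881 dits
Redundancy: R = 0.9031 - 0.8881 = 0.0150 dits

This redundancy represents potential for compression: the source could be compressed by 0.0150 dits per symbol.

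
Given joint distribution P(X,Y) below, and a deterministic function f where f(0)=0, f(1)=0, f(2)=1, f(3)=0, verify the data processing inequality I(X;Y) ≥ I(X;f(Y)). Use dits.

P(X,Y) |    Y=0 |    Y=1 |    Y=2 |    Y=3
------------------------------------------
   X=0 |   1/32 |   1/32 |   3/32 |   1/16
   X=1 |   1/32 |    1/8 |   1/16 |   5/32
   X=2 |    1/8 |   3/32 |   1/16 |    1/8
I(X;Y) = 0.0294, I(X;f(Y)) = 0.0141, inequality holds: 0.0294 ≥ 0.0141

Data Processing Inequality: For any Markov chain X → Y → Z, we have I(X;Y) ≥ I(X;Z).

Here Z = f(Y) is a deterministic function of Y, forming X → Y → Z.

Original I(X;Y) = 0.0294 dits

After applying f:
P(X,Z) where Z=f(Y):
- P(X,Z=0) = P(X,Y=0) + P(X,Y=1) + P(X,Y=3)
- P(X,Z=1) = P(X,Y=2)

I(X;Z) = I(X;f(Y)) = 0.0141 dits

Verification: 0.0294 ≥ 0.0141 ✓

Information cannot be created by processing; the function f can only lose information about X.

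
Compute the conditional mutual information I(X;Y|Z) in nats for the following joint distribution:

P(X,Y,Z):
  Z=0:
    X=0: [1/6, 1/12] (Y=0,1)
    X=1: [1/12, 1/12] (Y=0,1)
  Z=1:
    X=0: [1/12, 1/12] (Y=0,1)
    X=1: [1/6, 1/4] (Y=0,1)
0.0082 nats

Conditional mutual information: I(X;Y|Z) = H(X|Z) + H(Y|Z) - H(X,Y|Z)

H(Z) = 0.6792
H(X,Z) = 1.3086 → H(X|Z) = 0.6294
H(Y,Z) = 1.3580 → H(Y|Z) = 0.6788
H(X,Y,Z) = 1.9792 → H(X,Y|Z) = 1.3000

I(X;Y|Z) = 0.6294 + 0.6788 - 1.3000 = 0.0082 nats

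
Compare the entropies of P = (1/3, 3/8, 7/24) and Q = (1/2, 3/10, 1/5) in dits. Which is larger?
P

Computing entropies in dits:
H(P) = 0.4749
H(Q) = 0.4472

Distribution P has higher entropy.

Intuition: The distribution closer to uniform (more spread out) has higher entropy.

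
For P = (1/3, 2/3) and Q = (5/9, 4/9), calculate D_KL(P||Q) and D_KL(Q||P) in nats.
D_KL(P||Q) = 0.1000, D_KL(Q||P) = 0.1036

KL divergence is not symmetric: D_KL(P||Q) ≠ D_KL(Q||P) in general.

D_KL(P||Q) = 0.1000 nats
D_KL(Q||P) = 0.1036 nats

No, they are not equal!

This asymmetry is why KL divergence is not a true distance metric.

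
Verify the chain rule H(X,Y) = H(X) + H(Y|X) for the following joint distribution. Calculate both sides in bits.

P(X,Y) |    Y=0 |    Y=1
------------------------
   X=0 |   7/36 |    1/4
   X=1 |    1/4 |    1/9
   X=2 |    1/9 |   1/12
H(X,Y) = 2.4626, H(X) = 1.5100, H(Y|X) = 0.9526 (all in bits)

Chain rule: H(X,Y) = H(X) + H(Y|X)

Left side — joint entropy directly:
H(X,Y) = -Σ p(x,y) log p(x,y) = 2.4626 bits

Right side — compute H(Y|X) from the conditional distributions:
P(X) = (4/9, 13/36, 7/36), so H(X) = 1.5100 bits
H(Y|X) = Σ_x P(X=x) · H(Y|X=x):
  P(Y|X=0) = (7/16, 9/16), H(Y|X=0) = 0.9887, weight P(X=0) = 4/9
  P(Y|X=1) = (9/13, 4/13), H(Y|X=1) = 0.8905, weight P(X=1) = 13/36
  P(Y|X=2) = (4/7, 3/7), H(Y|X=2) = 0.9852, weight P(X=2) = 7/36
H(Y|X) = 0.9526 bits

H(X) + H(Y|X) = 1.5100 + 0.9526 = 2.4626 bits

Both sides equal 2.4626 bits. ✓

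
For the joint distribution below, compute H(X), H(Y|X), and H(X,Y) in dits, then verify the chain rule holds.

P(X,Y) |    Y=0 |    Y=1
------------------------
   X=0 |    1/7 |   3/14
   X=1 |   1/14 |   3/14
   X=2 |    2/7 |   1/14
H(X,Y) = 0.7266, H(X) = 0.4748, H(Y|X) = 0.2518 (all in dits)

Chain rule: H(X,Y) = H(X) + H(Y|X)

Left side — joint entropy directly:
H(X,Y) = -Σ p(x,y) log p(x,y) = 0.7266 dits

Right side — compute H(Y|X) from the conditional distributions:
P(X) = (5/14, 2/7, 5/14), so H(X) = 0.4748 dits
H(Y|X) = Σ_x P(X=x) · H(Y|X=x):
  P(Y|X=0) = (2/5, 3/5), H(Y|X=0) = 0.2923, weight P(X=0) = 5/14
  P(Y|X=1) = (1/4, 3/4), H(Y|X=1) = 0.2442, weight P(X=1) = 2/7
  P(Y|X=2) = (4/5, 1/5), H(Y|X=2) = 0.2173, weight P(X=2) = 5/14
H(Y|X) = 0.2518 dits

H(X) + H(Y|X) = 0.4748 + 0.2518 = 0.7266 dits

Both sides equal 0.7266 dits. ✓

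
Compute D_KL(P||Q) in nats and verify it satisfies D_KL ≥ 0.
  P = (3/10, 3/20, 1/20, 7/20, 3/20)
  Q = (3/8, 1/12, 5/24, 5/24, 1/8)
0.1588 nats

KL divergence satisfies the Gibbs inequality: D_KL(P||Q) ≥ 0 for all distributions P, Q.

D_KL(P||Q) = Σ p(x) log(p(x)/q(x))
Term by term:
  x=0: 3/10 × log_e[(3/10)/(3/8)] = -0.0669
  x=1: 3/20 × log_e[(3/20)/(1/12)] = 0.0882
  x=2: 1/20 × log_e[(1/20)/(5/24)] = -0.0714
  x=3: 7/20 × log_e[(7/20)/(5/24)] = 0.1816
  x=4: 3/20 × log_e[(3/20)/(1/8)] = 0.0273
D_KL(P||Q) = 0.1588 nats

D_KL(P||Q) = 0.1588 ≥ 0 ✓

This non-negativity is a fundamental property: relative entropy cannot be negative because it measures how different Q is from P.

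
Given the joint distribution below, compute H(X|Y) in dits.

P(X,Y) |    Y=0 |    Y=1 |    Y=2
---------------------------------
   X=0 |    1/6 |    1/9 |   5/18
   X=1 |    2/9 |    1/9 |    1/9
0.2833 dits

Using the chain rule: H(X|Y) = H(X,Y) - H(Y)

First, compute H(X,Y) = 0.7475 dits

Marginal P(Y) = (7/18, 2/9, 7/18)
H(Y) = 0.4642 dits

H(X|Y) = H(X,Y) - H(Y) = 0.7475 - 0.4642 = 0.2833 dits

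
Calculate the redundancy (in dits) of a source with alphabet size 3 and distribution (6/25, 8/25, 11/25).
0.0131 dits

Redundancy measures how far a source is from maximum entropy:
R = H_max - H(X)

Maximum entropy for 3 symbols: H_max = log_10(3) = 0.4771 dits
Actual entropy: H(X) = 0.4640 dits
Redundancy: R = 0.4771 - 0.4640 = 0.0131 dits

This redundancy represents potential for compression: the source could be compressed by 0.0131 dits per symbol.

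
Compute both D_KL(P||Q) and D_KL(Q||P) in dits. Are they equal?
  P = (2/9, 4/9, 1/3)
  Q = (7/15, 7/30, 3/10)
D_KL(P||Q) = 0.0680, D_KL(Q||P) = 0.0713

KL divergence is not symmetric: D_KL(P||Q) ≠ D_KL(Q||P) in general.

D_KL(P||Q) = 0.0680 dits
D_KL(Q||P) = 0.0713 dits

No, they are not equal!

This asymmetry is why KL divergence is not a true distance metric.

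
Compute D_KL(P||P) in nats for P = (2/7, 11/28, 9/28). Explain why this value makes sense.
0.0000 nats

KL divergence satisfies the Gibbs inequality: D_KL(P||Q) ≥ 0 for all distributions P, Q.

D_KL(P||Q) = Σ p(x) log(p(x)/q(x))
Each term is p(x) × log_e(p(x)/p(x)) = p(x) × log_e(1) = 0, so the sum is 0.
D_KL(P||Q) = 0.0000 nats

When P = Q, the KL divergence is exactly 0, as there is no 'divergence' between identical distributions.

This non-negativity is a fundamental property: relative entropy cannot be negative because it measures how different Q is from P.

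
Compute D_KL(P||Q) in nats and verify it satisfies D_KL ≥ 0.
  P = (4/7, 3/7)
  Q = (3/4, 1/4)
0.0756 nats

KL divergence satisfies the Gibbs inequality: D_KL(P||Q) ≥ 0 for all distributions P, Q.

D_KL(P||Q) = Σ p(x) log(p(x)/q(x))
Term by term:
  x=0: 4/7 × log_e[(4/7)/(3/4)] = -0.1554
  x=1: 3/7 × log_e[(3/7)/(1/4)] = 0.2310
D_KL(P||Q) = 0.0756 nats

D_KL(P||Q) = 0.0756 ≥ 0 ✓

This non-negativity is a fundamental property: relative entropy cannot be negative because it measures how different Q is from P.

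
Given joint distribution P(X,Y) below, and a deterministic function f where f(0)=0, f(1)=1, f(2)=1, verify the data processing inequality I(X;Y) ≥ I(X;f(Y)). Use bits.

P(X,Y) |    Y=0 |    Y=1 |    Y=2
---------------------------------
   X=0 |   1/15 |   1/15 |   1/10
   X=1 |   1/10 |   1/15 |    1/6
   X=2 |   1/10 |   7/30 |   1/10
I(X;Y) = 0.0801, I(X;f(Y)) = 0.0038, inequality holds: 0.0801 ≥ 0.0038

Data Processing Inequality: For any Markov chain X → Y → Z, we have I(X;Y) ≥ I(X;Z).

Here Z = f(Y) is a deterministic function of Y, forming X → Y → Z.

Original I(X;Y) = 0.0801 bits

After applying f:
P(X,Z) where Z=f(Y):
- P(X,Z=0) = P(X,Y=0)
- P(X,Z=1) = P(X,Y=1) + P(X,Y=2)

I(X;Z) = I(X;f(Y)) = 0.0038 bits

Verification: 0.0801 ≥ 0.0038 ✓

Information cannot be created by processing; the function f can only lose information about X.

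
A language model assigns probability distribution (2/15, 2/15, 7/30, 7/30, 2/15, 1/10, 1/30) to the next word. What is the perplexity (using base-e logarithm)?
6.2260

Perplexity is e^H (or exp(H) for natural log).

First, H = -Σ p log p = 1.8287 nats
Perplexity = e^1.8287 = 6.2260

Interpretation: The model's uncertainty is equivalent to choosing uniformly among 6.2 options.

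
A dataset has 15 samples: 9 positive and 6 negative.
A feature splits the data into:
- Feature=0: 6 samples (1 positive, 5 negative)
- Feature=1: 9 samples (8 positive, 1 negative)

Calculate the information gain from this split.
0.4090 bits

Information Gain = H(Y) - H(Y|Feature)

Before split:
P(positive) = 9/15 = 0.6000
H(Y) = 0.9710 bits

After split:
Feature=0: H = 0.6500 bits (weight = 6/15)
Feature=1: H = 0.5033 bits (weight = 9/15)
H(Y|Feature) = (6/15)×0.6500 + (9/15)×0.5033 = 0.5620 bits

Information Gain = 0.9710 - 0.5620 = 0.4090 bits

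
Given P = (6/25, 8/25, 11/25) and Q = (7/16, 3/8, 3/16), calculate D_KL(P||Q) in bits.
0.2603 bits

KL divergence: D_KL(P||Q) = Σ p(x) log(p(x)/q(x))

Computing term by term:
  x=0: 6/25 × log_2[(6/25)/(7/16)] = 6/25 × -0.8662 = -0.2079
  x=1: 8/25 × log_2[(8/25)/(3/8)] = 8/25 × -0.2288 = -0.0732
  x=2: 11/25 × log_2[(11/25)/(3/16)] = 11/25 × 1.2306 = 0.5415

D_KL(P||Q) = 0.2603 bits

Note: KL divergence is always non-negative and equals 0 iff P = Q.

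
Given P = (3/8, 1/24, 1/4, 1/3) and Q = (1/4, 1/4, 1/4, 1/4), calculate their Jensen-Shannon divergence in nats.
0.0506 nats

Jensen-Shannon divergence is:
JSD(P||Q) = 0.5 × D_KL(P||M) + 0.5 × D_KL(Q||M)
where M = 0.5 × (P + Q) is the mixture distribution.

M = 0.5 × (3/8, 1/24, 1/4, 1/3) + 0.5 × (1/4, 1/4, 1/4, 1/4) = (5/16, 0.145833, 1/4, 7/24)

D_KL(P||M) = 0.0607 nats
D_KL(Q||M) = 0.0404 nats

JSD(P||Q) = 0.5 × 0.0607 + 0.5 × 0.0404 = 0.0506 nats

Unlike KL divergence, JSD is symmetric and bounded: 0 ≤ JSD ≤ log(2).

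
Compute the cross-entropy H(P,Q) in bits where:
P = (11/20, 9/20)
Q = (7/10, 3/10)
1.0646 bits

Cross-entropy: H(P,Q) = -Σ p(x) log q(x)

Alternatively: H(P,Q) = H(P) + D_KL(P||Q)
H(P) = 0.9928 bits
D_KL(P||Q) = 0.0719 bits

H(P,Q) = 0.9928 + 0.0719 = 1.0646 bits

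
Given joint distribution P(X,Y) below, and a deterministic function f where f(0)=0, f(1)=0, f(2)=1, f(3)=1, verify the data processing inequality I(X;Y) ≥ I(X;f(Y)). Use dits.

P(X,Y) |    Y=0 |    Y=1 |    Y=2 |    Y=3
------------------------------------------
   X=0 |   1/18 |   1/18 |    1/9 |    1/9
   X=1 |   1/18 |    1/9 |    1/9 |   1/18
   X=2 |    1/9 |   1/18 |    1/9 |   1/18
I(X;Y) = 0.0171, I(X;f(Y)) = 0.0055, inequality holds: 0.0171 ≥ 0.0055

Data Processing Inequality: For any Markov chain X → Y → Z, we have I(X;Y) ≥ I(X;Z).

Here Z = f(Y) is a deterministic function of Y, forming X → Y → Z.

Original I(X;Y) = 0.0171 dits

After applying f:
P(X,Z) where Z=f(Y):
- P(X,Z=0) = P(X,Y=0) + P(X,Y=1)
- P(X,Z=1) = P(X,Y=2) + P(X,Y=3)

I(X;Z) = I(X;f(Y)) = 0.0055 dits

Verification: 0.0171 ≥ 0.0055 ✓

Information cannot be created by processing; the function f can only lose information about X.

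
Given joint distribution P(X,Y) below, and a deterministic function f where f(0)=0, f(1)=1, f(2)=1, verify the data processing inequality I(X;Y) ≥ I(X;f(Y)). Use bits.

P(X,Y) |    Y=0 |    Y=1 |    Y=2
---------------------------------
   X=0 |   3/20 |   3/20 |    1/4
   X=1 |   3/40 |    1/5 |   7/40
I(X;Y) = 0.0259, I(X;f(Y)) = 0.0117, inequality holds: 0.0259 ≥ 0.0117

Data Processing Inequality: For any Markov chain X → Y → Z, we have I(X;Y) ≥ I(X;Z).

Here Z = f(Y) is a deterministic function of Y, forming X → Y → Z.

Original I(X;Y) = 0.0259 bits

After applying f:
P(X,Z) where Z=f(Y):
- P(X,Z=0) = P(X,Y=0)
- P(X,Z=1) = P(X,Y=1) + P(X,Y=2)

I(X;Z) = I(X;f(Y)) = 0.0117 bits

Verification: 0.0259 ≥ 0.0117 ✓

Information cannot be created by processing; the function f can only lose information about X.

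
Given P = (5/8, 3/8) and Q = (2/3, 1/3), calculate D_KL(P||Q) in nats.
0.0038 nats

KL divergence: D_KL(P||Q) = Σ p(x) log(p(x)/q(x))

Computing term by term:
  x=0: 5/8 × log_e[(5/8)/(2/3)] = 5/8 × -0.0645 = -0.0403
  x=1: 3/8 × log_e[(3/8)/(1/3)] = 3/8 × 0.1178 = 0.0442

D_KL(P||Q) = 0.0038 nats

Note: KL divergence is always non-negative and equals 0 iff P = Q.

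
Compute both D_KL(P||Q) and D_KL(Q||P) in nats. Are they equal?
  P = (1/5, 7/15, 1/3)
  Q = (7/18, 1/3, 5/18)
D_KL(P||Q) = 0.0848, D_KL(Q||P) = 0.0958

KL divergence is not symmetric: D_KL(P||Q) ≠ D_KL(Q||P) in general.

D_KL(P||Q) = 0.0848 nats
D_KL(Q||P) = 0.0958 nats

No, they are not equal!

This asymmetry is why KL divergence is not a true distance metric.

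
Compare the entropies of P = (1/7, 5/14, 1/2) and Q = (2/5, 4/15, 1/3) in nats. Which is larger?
Q

Computing entropies in nats:
H(P) = 0.9923
H(Q) = 1.0852

Distribution Q has higher entropy.

Intuition: The distribution closer to uniform (more spread out) has higher entropy.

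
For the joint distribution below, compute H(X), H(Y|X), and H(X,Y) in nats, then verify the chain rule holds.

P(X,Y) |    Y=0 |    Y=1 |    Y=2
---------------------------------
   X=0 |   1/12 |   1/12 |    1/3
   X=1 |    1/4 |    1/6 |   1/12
H(X,Y) = 1.6326, H(X) = 0.6931, H(Y|X) = 0.9395 (all in nats)

Chain rule: H(X,Y) = H(X) + H(Y|X)

Left side — joint entropy directly:
H(X,Y) = -Σ p(x,y) log p(x,y) = 1.6326 nats

Right side — compute H(Y|X) from the conditional distributions:
P(X) = (1/2, 1/2), so H(X) = 0.6931 nats
H(Y|X) = Σ_x P(X=x) · H(Y|X=x):
  P(Y|X=0) = (1/6, 1/6, 2/3), H(Y|X=0) = 0.8676, weight P(X=0) = 1/2
  P(Y|X=1) = (1/2, 1/3, 1/6), H(Y|X=1) = 1.0114, weight P(X=1) = 1/2
H(Y|X) = 0.9395 nats

H(X) + H(Y|X) = 0.6931 + 0.9395 = 1.6326 nats

Both sides equal 1.6326 nats. ✓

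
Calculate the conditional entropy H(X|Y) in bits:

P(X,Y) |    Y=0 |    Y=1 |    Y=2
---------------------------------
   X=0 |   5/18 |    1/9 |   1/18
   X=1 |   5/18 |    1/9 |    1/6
0.9581 bits

Using the chain rule: H(X|Y) = H(X,Y) - H(Y)

First, compute H(X,Y) = 2.3936 bits

Marginal P(Y) = (5/9, 2/9, 2/9)
H(Y) = 1.4355 bits

H(X|Y) = H(X,Y) - H(Y) = 2.3936 - 1.4355 = 0.9581 bits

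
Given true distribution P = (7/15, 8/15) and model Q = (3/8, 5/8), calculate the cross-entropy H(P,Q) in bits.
1.0220 bits

Cross-entropy: H(P,Q) = -Σ p(x) log q(x)

Alternatively: H(P,Q) = H(P) + D_KL(P||Q)
H(P) = 0.9968 bits
D_KL(P||Q) = 0.0252 bits

H(P,Q) = 0.9968 + 0.0252 = 1.0220 bits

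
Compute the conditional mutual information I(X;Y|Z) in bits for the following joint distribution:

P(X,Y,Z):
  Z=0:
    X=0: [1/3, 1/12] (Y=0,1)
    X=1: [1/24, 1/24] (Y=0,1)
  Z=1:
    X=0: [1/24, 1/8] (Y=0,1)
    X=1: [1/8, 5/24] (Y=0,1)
0.0273 bits

Conditional mutual information: I(X;Y|Z) = H(X|Z) + H(Y|Z) - H(X,Y|Z)

H(Z) = 1.0000
H(X,Z) = 1.7842 → H(X|Z) = 0.7842
H(Y,Z) = 1.8648 → H(Y|Z) = 0.8648
H(X,Y,Z) = 2.6217 → H(X,Y|Z) = 1.6217

I(X;Y|Z) = 0.7842 + 0.8648 - 1.6217 = 0.0273 bits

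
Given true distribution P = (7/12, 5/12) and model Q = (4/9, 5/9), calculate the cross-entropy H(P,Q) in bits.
1.0358 bits

Cross-entropy: H(P,Q) = -Σ p(x) log q(x)

Alternatively: H(P,Q) = H(P) + D_KL(P||Q)
H(P) = 0.9799 bits
D_KL(P||Q) = 0.0559 bits

H(P,Q) = 0.9799 + 0.0559 = 1.0358 bits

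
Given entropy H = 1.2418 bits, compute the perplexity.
2.3649

Perplexity is 2^H (or exp(H) for natural log).

H = 1.2418 bits
Perplexity = 2^1.2418 = 2.3649

Interpretation: The model's uncertainty is equivalent to choosing uniformly among 2.4 options.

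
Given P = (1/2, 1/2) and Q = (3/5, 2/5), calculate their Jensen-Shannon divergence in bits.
0.0073 bits

Jensen-Shannon divergence is:
JSD(P||Q) = 0.5 × D_KL(P||M) + 0.5 × D_KL(Q||M)
where M = 0.5 × (P + Q) is the mixture distribution.

M = 0.5 × (1/2, 1/2) + 0.5 × (3/5, 2/5) = (11/20, 9/20)

D_KL(P||M) = 0.0072 bits
D_KL(Q||M) = 0.0073 bits

JSD(P||Q) = 0.5 × 0.0072 + 0.5 × 0.0073 = 0.0073 bits

Unlike KL divergence, JSD is symmetric and bounded: 0 ≤ JSD ≤ log(2).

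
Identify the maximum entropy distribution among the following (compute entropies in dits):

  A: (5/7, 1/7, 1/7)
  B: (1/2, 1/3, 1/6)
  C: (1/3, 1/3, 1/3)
C

For a discrete distribution over n outcomes, entropy is maximized by the uniform distribution.

Computing entropies:
H(A) = 0.3458 dits
H(B) = 0.4392 dits
H(C) = 0.4771 dits

The uniform distribution (where all probabilities equal 1/3) achieves the maximum entropy of log_10(3) = 0.4771 dits.

Distribution C has the highest entropy.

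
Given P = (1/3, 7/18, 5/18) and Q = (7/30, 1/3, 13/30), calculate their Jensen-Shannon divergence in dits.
0.0061 dits

Jensen-Shannon divergence is:
JSD(P||Q) = 0.5 × D_KL(P||M) + 0.5 × D_KL(Q||M)
where M = 0.5 × (P + Q) is the mixture distribution.

M = 0.5 × (1/3, 7/18, 5/18) + 0.5 × (7/30, 1/3, 13/30) = (0.283333, 13/36, 0.355556)

D_KL(P||M) = 0.0063 dits
D_KL(Q||M) = 0.0060 dits

JSD(P||Q) = 0.5 × 0.0063 + 0.5 × 0.0060 = 0.0061 dits

Unlike KL divergence, JSD is symmetric and bounded: 0 ≤ JSD ≤ log(2).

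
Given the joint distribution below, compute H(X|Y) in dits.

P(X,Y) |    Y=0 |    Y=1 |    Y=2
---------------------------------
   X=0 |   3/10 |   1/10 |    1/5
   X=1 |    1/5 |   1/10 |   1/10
0.2893 dits

Using the chain rule: H(X|Y) = H(X,Y) - H(Y)

First, compute H(X,Y) = 0.7365 dits

Marginal P(Y) = (1/2, 1/5, 3/10)
H(Y) = 0.4472 dits

H(X|Y) = H(X,Y) - H(Y) = 0.7365 - 0.4472 = 0.2893 dits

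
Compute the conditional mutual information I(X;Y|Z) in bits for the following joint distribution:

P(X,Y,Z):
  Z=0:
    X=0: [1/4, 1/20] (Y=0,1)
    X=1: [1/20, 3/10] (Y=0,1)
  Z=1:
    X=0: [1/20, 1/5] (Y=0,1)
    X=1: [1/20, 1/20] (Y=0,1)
0.2667 bits

Conditional mutual information: I(X;Y|Z) = H(X|Z) + H(Y|Z) - H(X,Y|Z)

H(Z) = 0.9341
H(X,Z) = 1.8834 → H(X|Z) = 0.9493
H(Y,Z) = 1.8834 → H(Y|Z) = 0.9493
H(X,Y,Z) = 2.5660 → H(X,Y|Z) = 1.6319

I(X;Y|Z) = 0.9493 + 0.9493 - 1.6319 = 0.2667 bits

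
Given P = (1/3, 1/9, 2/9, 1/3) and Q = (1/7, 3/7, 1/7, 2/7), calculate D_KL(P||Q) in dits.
0.1225 dits

KL divergence: D_KL(P||Q) = Σ p(x) log(p(x)/q(x))

Computing term by term:
  x=0: 1/3 × log_10[(1/3)/(1/7)] = 1/3 × 0.3680 = 0.1227
  x=1: 1/9 × log_10[(1/9)/(3/7)] = 1/9 × -0.5863 = -0.0651
  x=2: 2/9 × log_10[(2/9)/(1/7)] = 2/9 × 0.1919 = 0.0426
  x=3: 1/3 × log_10[(1/3)/(2/7)] = 1/3 × 0.0669 = 0.0223

D_KL(P||Q) = 0.1225 dits

Note: KL divergence is always non-negative and equals 0 iff P = Q.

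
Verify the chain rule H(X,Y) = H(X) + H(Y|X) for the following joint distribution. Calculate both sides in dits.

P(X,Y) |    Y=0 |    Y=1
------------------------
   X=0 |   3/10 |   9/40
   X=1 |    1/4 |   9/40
H(X,Y) = 0.5989, H(X) = 0.3005, H(Y|X) = 0.2984 (all in dits)

Chain rule: H(X,Y) = H(X) + H(Y|X)

Left side — joint entropy directly:
H(X,Y) = -Σ p(x,y) log p(x,y) = 0.5989 dits

Right side — compute H(Y|X) from the conditional distributions:
P(X) = (21/40, 19/40), so H(X) = 0.3005 dits
H(Y|X) = Σ_x P(X=x) · H(Y|X=x):
  P(Y|X=0) = (4/7, 3/7), H(Y|X=0) = 0.2966, weight P(X=0) = 21/40
  P(Y|X=1) = (10/19, 9/19), H(Y|X=1) = 0.3004, weight P(X=1) = 19/40
H(Y|X) = 0.2984 dits

H(X) + H(Y|X) = 0.3005 + 0.2984 = 0.5989 dits

Both sides equal 0.5989 dits. ✓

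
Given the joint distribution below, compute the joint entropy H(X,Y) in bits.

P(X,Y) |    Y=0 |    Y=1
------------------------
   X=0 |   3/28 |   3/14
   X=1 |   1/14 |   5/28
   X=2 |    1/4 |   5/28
2.4811 bits

Joint entropy is H(X,Y) = -Σ_{x,y} p(x,y) log p(x,y).

Summing over all non-zero entries:
H(X,Y) = -[3/28·log_2(3/28) + 3/14·log_2(3/14) + 1/14·log_2(1/14) + 5/28·log_2(5/28) + 1/4·log_2(1/4) + 5/28·log_2(5/28)]
H(X,Y) = 2.4811 bits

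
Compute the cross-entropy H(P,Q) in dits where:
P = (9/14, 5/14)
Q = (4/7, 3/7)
0.2877 dits

Cross-entropy: H(P,Q) = -Σ p(x) log q(x)

Alternatively: H(P,Q) = H(P) + D_KL(P||Q)
H(P) = 0.2831 dits
D_KL(P||Q) = 0.0046 dits

H(P,Q) = 0.2831 + 0.0046 = 0.2877 dits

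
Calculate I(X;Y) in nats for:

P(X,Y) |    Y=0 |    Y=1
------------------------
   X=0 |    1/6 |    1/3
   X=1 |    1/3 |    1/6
0.0566 nats

Mutual information: I(X;Y) = H(X) + H(Y) - H(X,Y)

Marginals:
P(X) = (1/2, 1/2), H(X) = 0.6931 nats
P(Y) = (1/2, 1/2), H(Y) = 0.6931 nats

Joint entropy: H(X,Y) = 1.3297 nats

I(X;Y) = 0.6931 + 0.6931 - 1.3297 = 0.0566 nats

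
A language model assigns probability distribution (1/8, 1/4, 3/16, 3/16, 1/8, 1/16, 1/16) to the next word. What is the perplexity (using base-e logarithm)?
6.3013

Perplexity is e^H (or exp(H) for natural log).

First, H = -Σ p log p = 1.8407 nats
Perplexity = e^1.8407 = 6.3013

Interpretation: The model's uncertainty is equivalent to choosing uniformly among 6.3 options.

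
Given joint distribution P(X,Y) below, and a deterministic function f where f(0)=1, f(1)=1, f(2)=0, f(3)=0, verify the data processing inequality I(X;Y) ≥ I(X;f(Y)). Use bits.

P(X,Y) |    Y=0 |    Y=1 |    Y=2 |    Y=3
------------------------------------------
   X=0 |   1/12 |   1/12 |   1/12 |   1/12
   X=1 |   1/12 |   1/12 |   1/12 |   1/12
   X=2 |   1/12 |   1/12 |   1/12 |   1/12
I(X;Y) = 0.0000, I(X;f(Y)) = 0.0000, inequality holds: 0.0000 ≥ 0.0000

Data Processing Inequality: For any Markov chain X → Y → Z, we have I(X;Y) ≥ I(X;Z).

Here Z = f(Y) is a deterministic function of Y, forming X → Y → Z.

Original I(X;Y) = 0.0000 bits

After applying f:
P(X,Z) where Z=f(Y):
- P(X,Z=0) = P(X,Y=2) + P(X,Y=3)
- P(X,Z=1) = P(X,Y=0) + P(X,Y=1)

I(X;Z) = I(X;f(Y)) = 0.0000 bits

Verification: 0.0000 ≥ 0.0000 ✓

Information cannot be created by processing; the function f can only lose information about X.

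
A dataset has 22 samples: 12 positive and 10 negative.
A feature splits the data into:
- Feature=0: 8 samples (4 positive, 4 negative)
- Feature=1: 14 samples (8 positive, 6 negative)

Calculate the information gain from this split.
0.0034 bits

Information Gain = H(Y) - H(Y|Feature)

Before split:
P(positive) = 12/22 = 0.5455
H(Y) = 0.9940 bits

After split:
Feature=0: H = 1.0000 bits (weight = 8/22)
Feature=1: H = 0.9852 bits (weight = 14/22)
H(Y|Feature) = (8/22)×1.0000 + (14/22)×0.9852 = 0.9906 bits

Information Gain = 0.9940 - 0.9906 = 0.0034 bits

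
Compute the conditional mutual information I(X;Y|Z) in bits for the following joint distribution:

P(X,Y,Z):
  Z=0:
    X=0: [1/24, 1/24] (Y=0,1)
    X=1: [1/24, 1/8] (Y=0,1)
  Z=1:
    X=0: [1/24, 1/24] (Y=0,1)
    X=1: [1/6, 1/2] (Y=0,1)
0.0261 bits

Conditional mutual information: I(X;Y|Z) = H(X|Z) + H(Y|Z) - H(X,Y|Z)

H(Z) = 0.8113
H(X,Z) = 1.4183 → H(X|Z) = 0.6070
H(Y,Z) = 1.6802 → H(Y|Z) = 0.8689
H(X,Y,Z) = 2.2610 → H(X,Y|Z) = 1.4497

I(X;Y|Z) = 0.6070 + 0.8689 - 1.4497 = 0.0261 bits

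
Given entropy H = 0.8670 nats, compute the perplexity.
2.3798

Perplexity is e^H (or exp(H) for natural log).

H = 0.8670 nats
Perplexity = e^0.8670 = 2.3798

Interpretation: The model's uncertainty is equivalent to choosing uniformly among 2.4 options.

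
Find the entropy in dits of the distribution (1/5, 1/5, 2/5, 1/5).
0.5786 dits

Shannon entropy is H(X) = -Σ p(x) log p(x).

For P = (1/5, 1/5, 2/5, 1/5):
H = -1/5 × log_10(1/5) -1/5 × log_10(1/5) -2/5 × log_10(2/5) -1/5 × log_10(1/5)
H = 0.5786 dits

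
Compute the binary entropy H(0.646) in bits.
0.9376 bits

The binary entropy function is:
H(p) = -p log(p) - (1-p) log(1-p)

H(0.646) = -0.646 × log_2(0.646) - 0.354 × log_2(0.354)
H(0.646) = 0.9376 bits

Note: Binary entropy is maximized at p=0.5 (H=1 bit) and minimized at p=0 or p=1 (H=0).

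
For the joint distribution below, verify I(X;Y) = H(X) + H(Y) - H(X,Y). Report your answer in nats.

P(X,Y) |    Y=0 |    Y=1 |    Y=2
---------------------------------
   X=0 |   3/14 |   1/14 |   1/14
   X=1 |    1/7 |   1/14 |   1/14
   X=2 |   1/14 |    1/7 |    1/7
I(X;Y) = 0.0658 nats

Mutual information has multiple equivalent forms:
- I(X;Y) = H(X) - H(X|Y)
- I(X;Y) = H(Y) - H(Y|X)
- I(X;Y) = H(X) + H(Y) - H(X,Y)

Computing all quantities:
H(X) = 1.0934, H(Y) = 1.0790, H(X,Y) = 2.1066
H(X|Y) = 1.0276, H(Y|X) = 1.0132

Verification:
H(X) - H(X|Y) = 1.0934 - 1.0276 = 0.0658
H(Y) - H(Y|X) = 1.0790 - 1.0132 = 0.0658
H(X) + H(Y) - H(X,Y) = 1.0934 + 1.0790 - 2.1066 = 0.0658

All forms give I(X;Y) = 0.0658 nats. ✓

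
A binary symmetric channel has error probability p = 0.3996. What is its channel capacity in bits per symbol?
0.0293 bits

For a binary symmetric channel (BSC) with error probability p:
Capacity C = 1 - H(p) bits per symbol

where H(p) = -p log₂(p) - (1-p) log₂(1-p) is the binary entropy function.

H(0.3996) = 0.9707 bits
C = 1 - 0.9707 = 0.0293 bits per symbol

This means we can reliably transmit up to 0.0293 bits of information per channel use.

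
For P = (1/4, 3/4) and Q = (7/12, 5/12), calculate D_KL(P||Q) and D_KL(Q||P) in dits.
D_KL(P||Q) = 0.0995, D_KL(Q||P) = 0.1083

KL divergence is not symmetric: D_KL(P||Q) ≠ D_KL(Q||P) in general.

D_KL(P||Q) = 0.0995 dits
D_KL(Q||P) = 0.1083 dits

No, they are not equal!

This asymmetry is why KL divergence is not a true distance metric.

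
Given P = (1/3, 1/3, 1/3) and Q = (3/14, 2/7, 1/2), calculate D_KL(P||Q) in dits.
0.0276 dits

KL divergence: D_KL(P||Q) = Σ p(x) log(p(x)/q(x))

Computing term by term:
  x=0: 1/3 × log_10[(1/3)/(3/14)] = 1/3 × 0.1919 = 0.0640
  x=1: 1/3 × log_10[(1/3)/(2/7)] = 1/3 × 0.0669 = 0.0223
  x=2: 1/3 × log_10[(1/3)/(1/2)] = 1/3 × -0.1761 = -0.0587

D_KL(P||Q) = 0.0276 dits

Note: KL divergence is always non-negative and equals 0 iff P = Q.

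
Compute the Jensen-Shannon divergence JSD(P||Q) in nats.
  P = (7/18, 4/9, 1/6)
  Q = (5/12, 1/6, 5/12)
0.0607 nats

Jensen-Shannon divergence is:
JSD(P||Q) = 0.5 × D_KL(P||M) + 0.5 × D_KL(Q||M)
where M = 0.5 × (P + Q) is the mixture distribution.

M = 0.5 × (7/18, 4/9, 1/6) + 0.5 × (5/12, 1/6, 5/12) = (0.402778, 11/36, 7/24)

D_KL(P||M) = 0.0596 nats
D_KL(Q||M) = 0.0617 nats

JSD(P||Q) = 0.5 × 0.0596 + 0.5 × 0.0617 = 0.0607 nats

Unlike KL divergence, JSD is symmetric and bounded: 0 ≤ JSD ≤ log(2).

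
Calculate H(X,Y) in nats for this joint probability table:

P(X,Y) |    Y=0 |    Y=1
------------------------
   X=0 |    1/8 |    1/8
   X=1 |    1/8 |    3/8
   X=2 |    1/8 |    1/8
1.6675 nats

Joint entropy is H(X,Y) = -Σ_{x,y} p(x,y) log p(x,y).

Summing over all non-zero entries:
H(X,Y) = -[1/8·log_e(1/8) + 1/8·log_e(1/8) + 1/8·log_e(1/8) + 3/8·log_e(3/8) + 1/8·log_e(1/8) + 1/8·log_e(1/8)]
H(X,Y) = 1.6675 nats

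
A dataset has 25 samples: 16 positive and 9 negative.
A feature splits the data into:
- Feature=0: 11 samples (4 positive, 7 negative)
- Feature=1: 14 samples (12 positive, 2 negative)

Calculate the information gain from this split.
0.1953 bits

Information Gain = H(Y) - H(Y|Feature)

Before split:
P(positive) = 16/25 = 0.6400
H(Y) = 0.9427 bits

After split:
Feature=0: H = 0.9457 bits (weight = 11/25)
Feature=1: H = 0.5917 bits (weight = 14/25)
H(Y|Feature) = (11/25)×0.9457 + (14/25)×0.5917 = 0.7474 bits

Information Gain = 0.9427 - 0.7474 = 0.1953 bits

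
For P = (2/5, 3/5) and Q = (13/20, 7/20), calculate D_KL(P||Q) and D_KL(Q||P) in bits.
D_KL(P||Q) = 0.1864, D_KL(Q||P) = 0.1831

KL divergence is not symmetric: D_KL(P||Q) ≠ D_KL(Q||P) in general.

D_KL(P||Q) = 0.1864 bits
D_KL(Q||P) = 0.1831 bits

No, they are not equal!

This asymmetry is why KL divergence is not a true distance metric.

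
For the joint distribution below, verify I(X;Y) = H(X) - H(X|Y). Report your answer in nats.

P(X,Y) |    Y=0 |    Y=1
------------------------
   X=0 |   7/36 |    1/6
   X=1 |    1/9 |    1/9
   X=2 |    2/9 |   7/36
I(X;Y) = 0.0005 nats

Mutual information has multiple equivalent forms:
- I(X;Y) = H(X) - H(X|Y)
- I(X;Y) = H(Y) - H(Y|X)
- I(X;Y) = H(X) + H(Y) - H(X,Y)

Computing all quantities:
H(X) = 1.0668, H(Y) = 0.6916, H(X,Y) = 1.7580
H(X|Y) = 1.0664, H(Y|X) = 0.6912

Verification:
H(X) - H(X|Y) = 1.0668 - 1.0664 = 0.0005
H(Y) - H(Y|X) = 0.6916 - 0.6912 = 0.0005
H(X) + H(Y) - H(X,Y) = 1.0668 + 0.6916 - 1.7580 = 0.0005

All forms give I(X;Y) = 0.0005 nats. ✓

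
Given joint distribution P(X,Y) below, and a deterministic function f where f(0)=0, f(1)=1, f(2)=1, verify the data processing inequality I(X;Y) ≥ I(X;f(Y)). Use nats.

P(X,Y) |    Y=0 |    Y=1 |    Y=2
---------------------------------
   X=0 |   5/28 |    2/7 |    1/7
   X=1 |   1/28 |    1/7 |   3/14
I(X;Y) = 0.0603, I(X;f(Y)) = 0.0321, inequality holds: 0.0603 ≥ 0.0321

Data Processing Inequality: For any Markov chain X → Y → Z, we have I(X;Y) ≥ I(X;Z).

Here Z = f(Y) is a deterministic function of Y, forming X → Y → Z.

Original I(X;Y) = 0.0603 nats

After applying f:
P(X,Z) where Z=f(Y):
- P(X,Z=0) = P(X,Y=0)
- P(X,Z=1) = P(X,Y=1) + P(X,Y=2)

I(X;Z) = I(X;f(Y)) = 0.0321 nats

Verification: 0.0603 ≥ 0.0321 ✓

Information cannot be created by processing; the function f can only lose information about X.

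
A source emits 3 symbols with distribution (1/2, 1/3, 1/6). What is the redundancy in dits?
0.0379 dits

Redundancy measures how far a source is from maximum entropy:
R = H_max - H(X)

Maximum entropy for 3 symbols: H_max = log_10(3) = 0.4771 dits
Actual entropy: H(X) = 0.4392 dits
Redundancy: R = 0.4771 - 0.4392 = 0.0379 dits

This redundancy represents potential for compression: the source could be compressed by 0.0379 dits per symbol.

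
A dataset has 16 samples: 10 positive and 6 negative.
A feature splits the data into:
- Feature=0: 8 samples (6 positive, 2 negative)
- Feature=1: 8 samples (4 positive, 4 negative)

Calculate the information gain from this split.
0.0488 bits

Information Gain = H(Y) - H(Y|Feature)

Before split:
P(positive) = 10/16 = 0.6250
H(Y) = 0.9544 bits

After split:
Feature=0: H = 0.8113 bits (weight = 8/16)
Feature=1: H = 1.0000 bits (weight = 8/16)
H(Y|Feature) = (8/16)×0.8113 + (8/16)×1.0000 = 0.9056 bits

Information Gain = 0.9544 - 0.9056 = 0.0488 bits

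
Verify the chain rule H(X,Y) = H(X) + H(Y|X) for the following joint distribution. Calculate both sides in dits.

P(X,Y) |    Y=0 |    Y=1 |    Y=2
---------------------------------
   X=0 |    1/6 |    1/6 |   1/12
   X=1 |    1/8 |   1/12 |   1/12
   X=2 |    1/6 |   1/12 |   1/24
H(X,Y) = 0.9192, H(X) = 0.4706, H(Y|X) = 0.4486 (all in dits)

Chain rule: H(X,Y) = H(X) + H(Y|X)

Left side — joint entropy directly:
H(X,Y) = -Σ p(x,y) log p(x,y) = 0.9192 dits

Right side — compute H(Y|X) from the conditional distributions:
P(X) = (5/12, 7/24, 7/24), so H(X) = 0.4706 dits
H(Y|X) = Σ_x P(X=x) · H(Y|X=x):
  P(Y|X=0) = (2/5, 2/5, 1/5), H(Y|X=0) = 0.4581, weight P(X=0) = 5/12
  P(Y|X=1) = (3/7, 2/7, 2/7), H(Y|X=1) = 0.4686, weight P(X=1) = 7/24
  P(Y|X=2) = (4/7, 2/7, 1/7), H(Y|X=2) = 0.4151, weight P(X=2) = 7/24
H(Y|X) = 0.4486 dits

H(X) + H(Y|X) = 0.4706 + 0.4486 = 0.9192 dits

Both sides equal 0.9192 dits. ✓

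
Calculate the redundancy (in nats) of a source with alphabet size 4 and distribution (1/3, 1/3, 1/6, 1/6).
0.0566 nats

Redundancy measures how far a source is from maximum entropy:
R = H_max - H(X)

Maximum entropy for 4 symbols: H_max = log_e(4) = 1.3863 nats
Actual entropy: H(X) = 1.3297 nats
Redundancy: R = 1.3863 - 1.3297 = 0.0566 nats

This redundancy represents potential for compression: the source could be compressed by 0.0566 nats per symbol.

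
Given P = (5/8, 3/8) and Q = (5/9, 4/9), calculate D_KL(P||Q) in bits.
0.0143 bits

KL divergence: D_KL(P||Q) = Σ p(x) log(p(x)/q(x))

Computing term by term:
  x=0: 5/8 × log_2[(5/8)/(5/9)] = 5/8 × 0.1699 = 0.1062
  x=1: 3/8 × log_2[(3/8)/(4/9)] = 3/8 × -0.2451 = -0.0919

D_KL(P||Q) = 0.0143 bits

Note: KL divergence is always non-negative and equals 0 iff P = Q.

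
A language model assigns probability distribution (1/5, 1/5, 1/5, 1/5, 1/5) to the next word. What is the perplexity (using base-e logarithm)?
5.0000

Perplexity is e^H (or exp(H) for natural log).

First, H = -Σ p log p = 1.6094 nats
Perplexity = e^1.6094 = 5.0000

Interpretation: The model's uncertainty is equivalent to choosing uniformly among 5.0 options.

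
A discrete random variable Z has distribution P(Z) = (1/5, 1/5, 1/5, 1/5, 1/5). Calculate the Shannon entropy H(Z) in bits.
2.3219 bits

Shannon entropy is H(X) = -Σ p(x) log p(x).

For P = (1/5, 1/5, 1/5, 1/5, 1/5):
H = -1/5 × log_2(1/5) -1/5 × log_2(1/5) -1/5 × log_2(1/5) -1/5 × log_2(1/5) -1/5 × log_2(1/5)
H = 2.3219 bits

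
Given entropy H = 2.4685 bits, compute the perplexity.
5.5347

Perplexity is 2^H (or exp(H) for natural log).

H = 2.4685 bits
Perplexity = 2^2.4685 = 5.5347

Interpretation: The model's uncertainty is equivalent to choosing uniformly among 5.5 options.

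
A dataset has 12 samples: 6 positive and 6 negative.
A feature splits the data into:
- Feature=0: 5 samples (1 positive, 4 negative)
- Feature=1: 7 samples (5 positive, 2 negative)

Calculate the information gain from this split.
0.1957 bits

Information Gain = H(Y) - H(Y|Feature)

Before split:
P(positive) = 6/12 = 0.5000
H(Y) = 1.0000 bits

After split:
Feature=0: H = 0.7219 bits (weight = 5/12)
Feature=1: H = 0.8631 bits (weight = 7/12)
H(Y|Feature) = (5/12)×0.7219 + (7/12)×0.8631 = 0.8043 bits

Information Gain = 1.0000 - 0.8043 = 0.1957 bits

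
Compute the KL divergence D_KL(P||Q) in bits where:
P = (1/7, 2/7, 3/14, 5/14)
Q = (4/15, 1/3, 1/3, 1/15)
0.5360 bits

KL divergence: D_KL(P||Q) = Σ p(x) log(p(x)/q(x))

Computing term by term:
  x=0: 1/7 × log_2[(1/7)/(4/15)] = 1/7 × -0.9005 = -0.1286
  x=1: 2/7 × log_2[(2/7)/(1/3)] = 2/7 × -0.2224 = -0.0635
  x=2: 3/14 × log_2[(3/14)/(1/3)] = 3/14 × -0.6374 = -0.1366
  x=3: 5/14 × log_2[(5/14)/(1/15)] = 5/14 × 2.4215 = 0.8648

D_KL(P||Q) = 0.5360 bits

Note: KL divergence is always non-negative and equals 0 iff P = Q.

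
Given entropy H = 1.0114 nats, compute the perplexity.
2.7494

Perplexity is e^H (or exp(H) for natural log).

H = 1.0114 nats
Perplexity = e^1.0114 = 2.7494

Interpretation: The model's uncertainty is equivalent to choosing uniformly among 2.7 options.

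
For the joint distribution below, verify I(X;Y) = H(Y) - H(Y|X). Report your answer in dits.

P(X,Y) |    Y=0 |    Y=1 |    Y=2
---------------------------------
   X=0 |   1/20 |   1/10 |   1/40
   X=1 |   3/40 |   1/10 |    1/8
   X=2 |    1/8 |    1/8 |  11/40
I(X;Y) = 0.0210 dits

Mutual information has multiple equivalent forms:
- I(X;Y) = H(X) - H(X|Y)
- I(X;Y) = H(Y) - H(Y|X)
- I(X;Y) = H(X) + H(Y) - H(X,Y)

Computing all quantities:
H(X) = 0.4362, H(Y) = 0.4671, H(X,Y) = 0.8823
H(X|Y) = 0.4152, H(Y|X) = 0.4461

Verification:
H(X) - H(X|Y) = 0.4362 - 0.4152 = 0.0210
H(Y) - H(Y|X) = 0.4671 - 0.4461 = 0.0210
H(X) + H(Y) - H(X,Y) = 0.4362 + 0.4671 - 0.8823 = 0.0210

All forms give I(X;Y) = 0.0210 dits. ✓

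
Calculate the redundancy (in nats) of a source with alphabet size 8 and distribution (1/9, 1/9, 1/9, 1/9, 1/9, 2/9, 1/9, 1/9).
0.0362 nats

Redundancy measures how far a source is from maximum entropy:
R = H_max - H(X)

Maximum entropy for 8 symbols: H_max = log_e(8) = 2.0794 nats
Actual entropy: H(X) = 2.0432 nats
Redundancy: R = 2.0794 - 2.0432 = 0.0362 nats

This redundancy represents potential for compression: the source could be compressed by 0.0362 nats per symbol.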